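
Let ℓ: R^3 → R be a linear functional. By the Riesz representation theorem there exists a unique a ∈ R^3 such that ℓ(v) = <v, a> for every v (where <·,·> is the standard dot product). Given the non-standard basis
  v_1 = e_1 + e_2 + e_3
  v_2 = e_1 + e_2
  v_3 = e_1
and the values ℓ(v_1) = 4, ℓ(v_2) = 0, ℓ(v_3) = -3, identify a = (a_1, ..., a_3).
a = (-3, 3, 4)

Write a = (a_1, ..., a_3) in the standard basis. For each basis vector v_i, ℓ(v_i) = <v_i, a> is a linear equation in the a_j's. Collect the n equations into a matrix system V a = ℓ, where row i of V is v_i (expressed in the standard basis). Since V is invertible (lower-triangular with 1s on the diagonal, up to permutation), solve by back-substitution:
  V =
[[1, 1, 1],
 [1, 1, 0],
 [1, 0, 0]]
  V a = (4, 0, -3)
Solving gives a = (-3, 3, 4).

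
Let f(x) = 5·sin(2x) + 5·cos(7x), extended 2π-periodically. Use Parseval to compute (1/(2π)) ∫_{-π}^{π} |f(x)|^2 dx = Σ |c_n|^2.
Σ |c_n|^2 = 25

Expand |f|^2 and use orthogonality of {sin(nx), cos(mx)} on [-π, π]:
  ∫_{-π}^{π} sin(nx)^2 dx = π, ∫ cos(mx)^2 dx = π, and cross terms integrate to 0.
So ∫_{-π}^{π} f(x)^2 dx = 5^2 · π + 5^2 · π = (25 + 25)π.
Divide by 2π: (25 + 25)/2 = 25.
By Parseval, this equals Σ |c_n|^2.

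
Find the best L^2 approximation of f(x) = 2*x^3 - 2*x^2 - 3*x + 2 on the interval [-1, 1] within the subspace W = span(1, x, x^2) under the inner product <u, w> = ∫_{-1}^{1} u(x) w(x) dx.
g(x) = -2*x^2 - 9*x/5 + 2

The best approximation g ∈ W is the orthogonal projection of f onto W. Writing g = a_0 + a_1 x + a_2 x^2, the coefficients solve the normal equations G · a = b where
  G_{ij} = <φ_i, φ_j> and b_i = <f, φ_i>, with φ_0 = 1, φ_1 = x, φ_2 = x^2.
G =
  [2, 0, 2/3]
  [0, 2/3, 0]
  [2/3, 0, 2/5],
b = (8/3, -6/5, 8/15).
Solving gives a_0 = 2, a_1 = -9/5, a_2 = -2, so
  g(x) = -2*x^2 - 9*x/5 + 2.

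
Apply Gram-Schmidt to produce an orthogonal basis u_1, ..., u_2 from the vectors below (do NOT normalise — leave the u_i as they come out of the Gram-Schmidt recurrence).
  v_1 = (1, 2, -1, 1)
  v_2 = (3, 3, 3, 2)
Orthogonal basis:
  u_1 = (1, 2, -1, 1)
  u_2 = (13/7, 5/7, 29/7, 6/7)

Apply the Gram-Schmidt recurrence
  u_1 = v_1
  u_i = v_i − Σ_{j<i} ((v_i · u_j) / (u_j · u_j)) · u_j.

Step by step this gives:
  u_1 = (1, 2, -1, 1)
  u_2 = (13/7, 5/7, 29/7, 6/7)

Orthogonality check:
  u_2 · u_1 = 0 (should be 0)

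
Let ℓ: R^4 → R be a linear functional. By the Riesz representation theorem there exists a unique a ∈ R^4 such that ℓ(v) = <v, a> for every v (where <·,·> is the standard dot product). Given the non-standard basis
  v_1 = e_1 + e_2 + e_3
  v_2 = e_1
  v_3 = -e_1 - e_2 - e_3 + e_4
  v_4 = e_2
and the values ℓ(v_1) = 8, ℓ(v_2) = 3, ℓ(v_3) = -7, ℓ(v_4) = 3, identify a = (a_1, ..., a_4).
a = (3, 3, 2, 1)

Write a = (a_1, ..., a_4) in the standard basis. For each basis vector v_i, ℓ(v_i) = <v_i, a> is a linear equation in the a_j's. Collect the n equations into a matrix system V a = ℓ, where row i of V is v_i (expressed in the standard basis). Since V is invertible (lower-triangular with 1s on the diagonal, up to permutation), solve by back-substitution:
  V =
[[1, 1, 1, 0],
 [1, 0, 0, 0],
 [-1, -1, -1, 1],
 [0, 1, 0, 0]]
  V a = (8, 3, -7, 3)
Solving gives a = (3, 3, 2, 1).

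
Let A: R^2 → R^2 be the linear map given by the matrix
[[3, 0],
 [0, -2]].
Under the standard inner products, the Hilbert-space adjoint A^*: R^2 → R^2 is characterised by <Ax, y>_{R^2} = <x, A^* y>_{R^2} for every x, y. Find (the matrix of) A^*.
A^* = A^T =
[[3, 0],
 [0, -2]]

For real matrices with standard dot products, the defining identity <Ax, y> = <x, A^* y> gives (Ax)^T y = x^T (A^*) y, i.e. x^T A^T y = x^T (A^*) y. Since this holds for all x, y, we must have A^* = A^T. Therefore
A^* =
[[3, 0],
 [0, -2]].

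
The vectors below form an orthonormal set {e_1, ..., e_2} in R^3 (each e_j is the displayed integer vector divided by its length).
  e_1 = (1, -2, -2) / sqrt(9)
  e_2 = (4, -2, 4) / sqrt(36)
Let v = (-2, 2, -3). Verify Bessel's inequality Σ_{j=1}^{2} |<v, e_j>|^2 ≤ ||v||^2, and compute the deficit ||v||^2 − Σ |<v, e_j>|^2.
Σ |<v, e_j>|^2 = 16; ||v||^2 = 17; deficit = 1

Write each e_j = u_j / sqrt(<u_j, u_j>) where u_j is the displayed integer vector. Then <v, e_j> = <v, u_j> / sqrt(<u_j, u_j>), so |<v, e_j>|^2 = <v, u_j>^2 / <u_j, u_j>.
Coefficients: <v, e_1> = 0/sqrt(9), <v, e_2> = -24/sqrt(36).
Square and sum: Σ |<v, e_j>|^2 = 16.
Compute ||v||^2 = v·v = 17.
Deficit = 17 − 16 = 1 ≥ 0, confirming Bessel's inequality. (The deficit equals ||v − Σ <v,e_j> e_j||^2, the squared distance from v to span{e_j}.)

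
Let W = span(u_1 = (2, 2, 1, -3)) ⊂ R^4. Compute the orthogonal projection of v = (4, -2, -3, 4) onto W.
proj_W(v) = (-11/9, -11/9, -11/18, 11/6)

Set up U = [u_1 | ... | u_1] ∈ R^(4×1). The projector onto W = col(U) is P = U (U^T U)^(-1) U^T.
Compute U^T U =
  [18],
and U^T v = (-11).
Solve U^T U · c = U^T v for the coefficients: c = (-11/18). The projection is proj_W(v) = U c.
Check: (v - proj_W(v)) · u_1 = 0  (should be 0).
Result: proj_W(v) = (-11/9, -11/9, -11/18, 11/6).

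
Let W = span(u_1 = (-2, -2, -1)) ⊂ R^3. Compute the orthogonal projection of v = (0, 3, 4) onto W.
proj_W(v) = (20/9, 20/9, 10/9)

Set up U = [u_1 | ... | u_1] ∈ R^(3×1). The projector onto W = col(U) is P = U (U^T U)^(-1) U^T.
Compute U^T U =
  [9],
and U^T v = (-10).
Solve U^T U · c = U^T v for the coefficients: c = (-10/9). The projection is proj_W(v) = U c.
Check: (v - proj_W(v)) · u_1 = 0  (should be 0).
Result: proj_W(v) = (20/9, 20/9, 10/9).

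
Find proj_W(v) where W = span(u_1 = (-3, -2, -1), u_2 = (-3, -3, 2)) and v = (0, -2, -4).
proj_W(v) = (-210/139, -8/139, -466/139)

Set up U = [u_1 | ... | u_2] ∈ R^(3×2). The projector onto W = col(U) is P = U (U^T U)^(-1) U^T.
Compute U^T U =
  [14, 13]
  [13, 22],
and U^T v = (8, -2).
Solve U^T U · c = U^T v for the coefficients: c = (202/139, -132/139). The projection is proj_W(v) = U c.
Check: (v - proj_W(v)) · u_1 = 0  (should be 0).
Check: (v - proj_W(v)) · u_2 = 0  (should be 0).
Result: proj_W(v) = (-210/139, -8/139, -466/139).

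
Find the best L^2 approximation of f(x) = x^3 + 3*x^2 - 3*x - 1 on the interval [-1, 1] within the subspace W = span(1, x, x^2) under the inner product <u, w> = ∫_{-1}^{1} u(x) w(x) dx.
g(x) = 3*x^2 - 12*x/5 - 1

The best approximation g ∈ W is the orthogonal projection of f onto W. Writing g = a_0 + a_1 x + a_2 x^2, the coefficients solve the normal equations G · a = b where
  G_{ij} = <φ_i, φ_j> and b_i = <f, φ_i>, with φ_0 = 1, φ_1 = x, φ_2 = x^2.
G =
  [2, 0, 2/3]
  [0, 2/3, 0]
  [2/3, 0, 2/5],
b = (0, -8/5, 8/15).
Solving gives a_0 = -1, a_1 = -12/5, a_2 = 3, so
  g(x) = 3*x^2 - 12*x/5 - 1.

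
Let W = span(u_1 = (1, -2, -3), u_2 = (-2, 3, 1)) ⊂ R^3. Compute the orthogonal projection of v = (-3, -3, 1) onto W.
proj_W(v) = (34/75, -8/15, 38/75)

Set up U = [u_1 | ... | u_2] ∈ R^(3×2). The projector onto W = col(U) is P = U (U^T U)^(-1) U^T.
Compute U^T U =
  [14, -11]
  [-11, 14],
and U^T v = (0, -2).
Solve U^T U · c = U^T v for the coefficients: c = (-22/75, -28/75). The projection is proj_W(v) = U c.
Check: (v - proj_W(v)) · u_1 = 0  (should be 0).
Check: (v - proj_W(v)) · u_2 = 0  (should be 0).
Result: proj_W(v) = (34/75, -8/15, 38/75).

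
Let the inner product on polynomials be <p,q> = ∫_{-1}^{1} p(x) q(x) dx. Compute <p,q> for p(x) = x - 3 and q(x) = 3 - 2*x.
<p,q> = -58/3

Expand the product: p(x)·q(x) = -2*x^2 + 9*x - 9.
∫_{-1}^{1} of each monomial x^k gives [2/(k+1) if k even, 0 if k odd]. Integrating term-by-term (or equivalently evaluating the antiderivative F(x) = -2*x^3/3 + 9*x^2/2 - 9*x at the endpoints):
  F(1) − F(−1) = -31/6 − (85/6) = -58/3.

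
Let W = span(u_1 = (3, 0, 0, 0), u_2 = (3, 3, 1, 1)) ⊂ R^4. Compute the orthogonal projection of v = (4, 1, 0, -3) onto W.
proj_W(v) = (4, 0, 0, 0)

Set up U = [u_1 | ... | u_2] ∈ R^(4×2). The projector onto W = col(U) is P = U (U^T U)^(-1) U^T.
Compute U^T U =
  [9, 9]
  [9, 20],
and U^T v = (12, 12).
Solve U^T U · c = U^T v for the coefficients: c = (4/3, 0). The projection is proj_W(v) = U c.
Check: (v - proj_W(v)) · u_1 = 0  (should be 0).
Check: (v - proj_W(v)) · u_2 = 0  (should be 0).
Result: proj_W(v) = (4, 0, 0, 0).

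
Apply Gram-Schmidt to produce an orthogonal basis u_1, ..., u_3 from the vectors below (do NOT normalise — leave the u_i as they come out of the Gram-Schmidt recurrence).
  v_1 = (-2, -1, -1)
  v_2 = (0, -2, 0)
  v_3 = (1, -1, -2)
Orthogonal basis:
  u_1 = (-2, -1, -1)
  u_2 = (2/3, -5/3, 1/3)
  u_3 = (1, 0, -2)

Apply the Gram-Schmidt recurrence
  u_1 = v_1
  u_i = v_i − Σ_{j<i} ((v_i · u_j) / (u_j · u_j)) · u_j.

Step by step this gives:
  u_1 = (-2, -1, -1)
  u_2 = (2/3, -5/3, 1/3)
  u_3 = (1, 0, -2)

Orthogonality check:
  u_2 · u_1 = 0 (should be 0)
  u_3 · u_1 = 0 (should be 0)
  u_3 · u_2 = 0 (should be 0)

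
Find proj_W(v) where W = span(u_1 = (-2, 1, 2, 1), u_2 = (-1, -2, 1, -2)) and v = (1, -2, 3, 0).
proj_W(v) = (-1, -1, 1, -1)

Set up U = [u_1 | ... | u_2] ∈ R^(4×2). The projector onto W = col(U) is P = U (U^T U)^(-1) U^T.
Compute U^T U =
  [10, 0]
  [0, 10],
and U^T v = (2, 6).
Solve U^T U · c = U^T v for the coefficients: c = (1/5, 3/5). The projection is proj_W(v) = U c.
Check: (v - proj_W(v)) · u_1 = 0  (should be 0).
Check: (v - proj_W(v)) · u_2 = 0  (should be 0).
Result: proj_W(v) = (-1, -1, 1, -1).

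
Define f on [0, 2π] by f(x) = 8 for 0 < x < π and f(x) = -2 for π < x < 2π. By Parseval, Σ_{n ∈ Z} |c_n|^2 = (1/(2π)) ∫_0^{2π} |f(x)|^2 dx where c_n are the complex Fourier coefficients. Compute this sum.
Σ |c_n|^2 = 34

Parseval equates the L^2 energy of f (normalised by 1/(2π)) with the ℓ^2 sum of its Fourier coefficients: (1/(2π)) ∫_0^{2π} |f|^2 = Σ |c_n|^2.
Compute the left side: (1/(2π)) [∫_0^π 8^2 dx + ∫_π^{2π} (-2)^2 dx] = (1/(2π)) · (64π + 4π) = (64 + 4)/2 = 34.
So Σ_{n ∈ Z} |c_n|^2 = 34.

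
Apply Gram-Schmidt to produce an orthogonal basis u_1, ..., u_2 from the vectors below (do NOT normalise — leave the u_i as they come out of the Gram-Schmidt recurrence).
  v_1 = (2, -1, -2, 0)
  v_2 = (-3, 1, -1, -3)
Orthogonal basis:
  u_1 = (2, -1, -2, 0)
  u_2 = (-17/9, 4/9, -19/9, -3)

Apply the Gram-Schmidt recurrence
  u_1 = v_1
  u_i = v_i − Σ_{j<i} ((v_i · u_j) / (u_j · u_j)) · u_j.

Step by step this gives:
  u_1 = (2, -1, -2, 0)
  u_2 = (-17/9, 4/9, -19/9, -3)

Orthogonality check:
  u_2 · u_1 = 0 (should be 0)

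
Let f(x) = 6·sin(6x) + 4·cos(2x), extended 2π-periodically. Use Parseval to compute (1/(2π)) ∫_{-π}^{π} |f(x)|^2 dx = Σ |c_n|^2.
Σ |c_n|^2 = 26

Expand |f|^2 and use orthogonality of {sin(nx), cos(mx)} on [-π, π]:
  ∫_{-π}^{π} sin(nx)^2 dx = π, ∫ cos(mx)^2 dx = π, and cross terms integrate to 0.
So ∫_{-π}^{π} f(x)^2 dx = 6^2 · π + 4^2 · π = (36 + 16)π.
Divide by 2π: (36 + 16)/2 = 26.
By Parseval, this equals Σ |c_n|^2.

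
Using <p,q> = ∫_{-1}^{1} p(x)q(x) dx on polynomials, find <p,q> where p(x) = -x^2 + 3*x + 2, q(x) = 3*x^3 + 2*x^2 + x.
<p,q> = 112/15

Expand the product: p(x)·q(x) = -3*x^5 + 7*x^4 + 11*x^3 + 7*x^2 + 2*x.
∫_{-1}^{1} of each monomial x^k gives [2/(k+1) if k even, 0 if k odd]. Integrating term-by-term (or equivalently evaluating the antiderivative F(x) = -x^6/2 + 7*x^5/5 + 11*x^4/4 + 7*x^3/3 + x^2 at the endpoints):
  F(1) − F(−1) = 419/60 − (-29/60) = 112/15.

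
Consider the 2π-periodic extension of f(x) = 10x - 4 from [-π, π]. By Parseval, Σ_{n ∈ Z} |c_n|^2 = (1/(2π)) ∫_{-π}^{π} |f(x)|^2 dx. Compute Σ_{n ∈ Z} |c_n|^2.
Σ |c_n|^2 = 100π^2/3 + 16

Expand and integrate term by term over [-π, π]:
  ∫ (10x)^2 dx = 100·(2π^3/3); ∫ 2·10·(-4)·x dx = 0 (odd integrand); ∫ (-4)^2 dx = 16·2π.
So (1/(2π)) ∫_{-π}^{π} (10x - 4)^2 dx = 100π^2/3 + 16 = 100π^2/3 + 16.
Parseval ⇒ Σ |c_n|^2 = 100π^2/3 + 16.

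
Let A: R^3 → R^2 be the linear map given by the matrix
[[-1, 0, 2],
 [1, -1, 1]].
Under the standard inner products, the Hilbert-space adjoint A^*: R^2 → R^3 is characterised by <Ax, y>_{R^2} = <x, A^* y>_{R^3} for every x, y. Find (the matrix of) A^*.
A^* = A^T =
[[-1, 1],
 [0, -1],
 [2, 1]]

For real matrices with standard dot products, the defining identity <Ax, y> = <x, A^* y> gives (Ax)^T y = x^T (A^*) y, i.e. x^T A^T y = x^T (A^*) y. Since this holds for all x, y, we must have A^* = A^T. Therefore
A^* =
[[-1, 1],
 [0, -1],
 [2, 1]].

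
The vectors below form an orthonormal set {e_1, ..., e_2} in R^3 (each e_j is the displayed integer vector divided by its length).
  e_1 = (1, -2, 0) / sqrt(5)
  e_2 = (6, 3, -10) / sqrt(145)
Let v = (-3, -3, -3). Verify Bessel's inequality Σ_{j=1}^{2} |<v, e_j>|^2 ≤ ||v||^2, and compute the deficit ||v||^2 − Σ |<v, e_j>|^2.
Σ |<v, e_j>|^2 = 54/29; ||v||^2 = 27; deficit = 729/29

Write each e_j = u_j / sqrt(<u_j, u_j>) where u_j is the displayed integer vector. Then <v, e_j> = <v, u_j> / sqrt(<u_j, u_j>), so |<v, e_j>|^2 = <v, u_j>^2 / <u_j, u_j>.
Coefficients: <v, e_1> = 3/sqrt(5), <v, e_2> = 3/sqrt(145).
Square and sum: Σ |<v, e_j>|^2 = 54/29.
Compute ||v||^2 = v·v = 27.
Deficit = 27 − 54/29 = 729/29 ≥ 0, confirming Bessel's inequality. (The deficit equals ||v − Σ <v,e_j> e_j||^2, the squared distance from v to span{e_j}.)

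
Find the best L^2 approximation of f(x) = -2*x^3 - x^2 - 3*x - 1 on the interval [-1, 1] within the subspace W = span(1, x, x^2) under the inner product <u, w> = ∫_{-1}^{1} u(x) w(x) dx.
g(x) = -x^2 - 21*x/5 - 1

The best approximation g ∈ W is the orthogonal projection of f onto W. Writing g = a_0 + a_1 x + a_2 x^2, the coefficients solve the normal equations G · a = b where
  G_{ij} = <φ_i, φ_j> and b_i = <f, φ_i>, with φ_0 = 1, φ_1 = x, φ_2 = x^2.
G =
  [2, 0, 2/3]
  [0, 2/3, 0]
  [2/3, 0, 2/5],
b = (-8/3, -14/5, -16/15).
Solving gives a_0 = -1, a_1 = -21/5, a_2 = -1, so
  g(x) = -x^2 - 21*x/5 - 1.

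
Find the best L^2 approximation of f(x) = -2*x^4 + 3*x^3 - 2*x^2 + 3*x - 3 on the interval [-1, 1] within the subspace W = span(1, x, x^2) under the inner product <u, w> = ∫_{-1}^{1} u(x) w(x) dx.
g(x) = -26*x^2/7 + 24*x/5 - 99/35

The best approximation g ∈ W is the orthogonal projection of f onto W. Writing g = a_0 + a_1 x + a_2 x^2, the coefficients solve the normal equations G · a = b where
  G_{ij} = <φ_i, φ_j> and b_i = <f, φ_i>, with φ_0 = 1, φ_1 = x, φ_2 = x^2.
G =
  [2, 0, 2/3]
  [0, 2/3, 0]
  [2/3, 0, 2/5],
b = (-122/15, 16/5, -118/35).
Solving gives a_0 = -99/35, a_1 = 24/5, a_2 = -26/7, so
  g(x) = -26*x^2/7 + 24*x/5 - 99/35.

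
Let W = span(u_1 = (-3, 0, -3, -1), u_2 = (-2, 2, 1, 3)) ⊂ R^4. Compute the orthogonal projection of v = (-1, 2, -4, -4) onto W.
proj_W(v) = (-17/9, -10/9, -32/9, -8/3)

Set up U = [u_1 | ... | u_2] ∈ R^(4×2). The projector onto W = col(U) is P = U (U^T U)^(-1) U^T.
Compute U^T U =
  [19, 0]
  [0, 18],
and U^T v = (19, -10).
Solve U^T U · c = U^T v for the coefficients: c = (1, -5/9). The projection is proj_W(v) = U c.
Check: (v - proj_W(v)) · u_1 = 0  (should be 0).
Check: (v - proj_W(v)) · u_2 = 0  (should be 0).
Result: proj_W(v) = (-17/9, -10/9, -32/9, -8/3).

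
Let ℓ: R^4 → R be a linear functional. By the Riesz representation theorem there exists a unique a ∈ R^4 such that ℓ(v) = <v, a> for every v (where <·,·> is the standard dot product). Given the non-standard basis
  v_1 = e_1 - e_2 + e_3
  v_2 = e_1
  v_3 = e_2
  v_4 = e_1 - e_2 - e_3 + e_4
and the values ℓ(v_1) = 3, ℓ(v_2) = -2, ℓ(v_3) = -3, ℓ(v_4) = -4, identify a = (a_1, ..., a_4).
a = (-2, -3, 2, -3)

Write a = (a_1, ..., a_4) in the standard basis. For each basis vector v_i, ℓ(v_i) = <v_i, a> is a linear equation in the a_j's. Collect the n equations into a matrix system V a = ℓ, where row i of V is v_i (expressed in the standard basis). Since V is invertible (lower-triangular with 1s on the diagonal, up to permutation), solve by back-substitution:
  V =
[[1, -1, 1, 0],
 [1, 0, 0, 0],
 [0, 1, 0, 0],
 [1, -1, -1, 1]]
  V a = (3, -2, -3, -4)
Solving gives a = (-2, -3, 2, -3).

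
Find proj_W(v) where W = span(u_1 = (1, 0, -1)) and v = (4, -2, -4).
proj_W(v) = (4, 0, -4)

Set up U = [u_1 | ... | u_1] ∈ R^(3×1). The projector onto W = col(U) is P = U (U^T U)^(-1) U^T.
Compute U^T U =
  [2],
and U^T v = (8).
Solve U^T U · c = U^T v for the coefficients: c = (4). The projection is proj_W(v) = U c.
Check: (v - proj_W(v)) · u_1 = 0  (should be 0).
Result: proj_W(v) = (4, 0, -4).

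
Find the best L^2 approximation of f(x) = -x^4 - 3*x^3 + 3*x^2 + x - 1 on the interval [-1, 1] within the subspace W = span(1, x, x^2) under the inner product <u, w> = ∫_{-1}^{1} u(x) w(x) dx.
g(x) = 15*x^2/7 - 4*x/5 - 32/35

The best approximation g ∈ W is the orthogonal projection of f onto W. Writing g = a_0 + a_1 x + a_2 x^2, the coefficients solve the normal equations G · a = b where
  G_{ij} = <φ_i, φ_j> and b_i = <f, φ_i>, with φ_0 = 1, φ_1 = x, φ_2 = x^2.
G =
  [2, 0, 2/3]
  [0, 2/3, 0]
  [2/3, 0, 2/5],
b = (-2/5, -8/15, 26/105).
Solving gives a_0 = -32/35, a_1 = -4/5, a_2 = 15/7, so
  g(x) = 15*x^2/7 - 4*x/5 - 32/35.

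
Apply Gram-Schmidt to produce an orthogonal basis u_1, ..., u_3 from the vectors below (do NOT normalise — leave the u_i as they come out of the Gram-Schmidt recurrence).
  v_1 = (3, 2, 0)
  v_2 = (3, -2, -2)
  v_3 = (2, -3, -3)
Orthogonal basis:
  u_1 = (3, 2, 0)
  u_2 = (24/13, -36/13, -2)
  u_3 = (-10/49, 15/49, -30/49)

Apply the Gram-Schmidt recurrence
  u_1 = v_1
  u_i = v_i − Σ_{j<i} ((v_i · u_j) / (u_j · u_j)) · u_j.

Step by step this gives:
  u_1 = (3, 2, 0)
  u_2 = (24/13, -36/13, -2)
  u_3 = (-10/49, 15/49, -30/49)

Orthogonality check:
  u_2 · u_1 = 0 (should be 0)
  u_3 · u_1 = 0 (should be 0)
  u_3 · u_2 = 0 (should be 0)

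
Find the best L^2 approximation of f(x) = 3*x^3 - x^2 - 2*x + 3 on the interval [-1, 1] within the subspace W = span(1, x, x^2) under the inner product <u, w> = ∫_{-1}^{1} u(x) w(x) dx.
g(x) = -x^2 - x/5 + 3

The best approximation g ∈ W is the orthogonal projection of f onto W. Writing g = a_0 + a_1 x + a_2 x^2, the coefficients solve the normal equations G · a = b where
  G_{ij} = <φ_i, φ_j> and b_i = <f, φ_i>, with φ_0 = 1, φ_1 = x, φ_2 = x^2.
G =
  [2, 0, 2/3]
  [0, 2/3, 0]
  [2/3, 0, 2/5],
b = (16/3, -2/15, 8/5).
Solving gives a_0 = 3, a_1 = -1/5, a_2 = -1, so
  g(x) = -x^2 - x/5 + 3.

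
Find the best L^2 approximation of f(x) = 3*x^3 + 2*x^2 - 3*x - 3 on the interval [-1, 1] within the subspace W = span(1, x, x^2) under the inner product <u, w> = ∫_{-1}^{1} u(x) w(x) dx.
g(x) = 2*x^2 - 6*x/5 - 3

The best approximation g ∈ W is the orthogonal projection of f onto W. Writing g = a_0 + a_1 x + a_2 x^2, the coefficients solve the normal equations G · a = b where
  G_{ij} = <φ_i, φ_j> and b_i = <f, φ_i>, with φ_0 = 1, φ_1 = x, φ_2 = x^2.
G =
  [2, 0, 2/3]
  [0, 2/3, 0]
  [2/3, 0, 2/5],
b = (-14/3, -4/5, -6/5).
Solving gives a_0 = -3, a_1 = -6/5, a_2 = 2, so
  g(x) = 2*x^2 - 6*x/5 - 3.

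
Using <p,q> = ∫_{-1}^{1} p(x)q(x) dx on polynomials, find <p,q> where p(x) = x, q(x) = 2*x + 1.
<p,q> = 4/3

Expand the product: p(x)·q(x) = 2*x^2 + x.
∫_{-1}^{1} of each monomial x^k gives [2/(k+1) if k even, 0 if k odd]. Integrating term-by-term (or equivalently evaluating the antiderivative F(x) = 2*x^3/3 + x^2/2 at the endpoints):
  F(1) − F(−1) = 7/6 − (-1/6) = 4/3.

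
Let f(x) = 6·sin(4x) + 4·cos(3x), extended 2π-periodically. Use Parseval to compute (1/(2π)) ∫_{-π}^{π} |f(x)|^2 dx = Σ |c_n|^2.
Σ |c_n|^2 = 26

Expand |f|^2 and use orthogonality of {sin(nx), cos(mx)} on [-π, π]:
  ∫_{-π}^{π} sin(nx)^2 dx = π, ∫ cos(mx)^2 dx = π, and cross terms integrate to 0.
So ∫_{-π}^{π} f(x)^2 dx = 6^2 · π + 4^2 · π = (36 + 16)π.
Divide by 2π: (36 + 16)/2 = 26.
By Parseval, this equals Σ |c_n|^2.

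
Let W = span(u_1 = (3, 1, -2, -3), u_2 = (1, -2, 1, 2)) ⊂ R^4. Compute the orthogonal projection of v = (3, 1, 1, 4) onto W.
proj_W(v) = (292/181, -374/181, 142/181, 314/181)

Set up U = [u_1 | ... | u_2] ∈ R^(4×2). The projector onto W = col(U) is P = U (U^T U)^(-1) U^T.
Compute U^T U =
  [23, -7]
  [-7, 10],
and U^T v = (-4, 10).
Solve U^T U · c = U^T v for the coefficients: c = (30/181, 202/181). The projection is proj_W(v) = U c.
Check: (v - proj_W(v)) · u_1 = 0  (should be 0).
Check: (v - proj_W(v)) · u_2 = 0  (should be 0).
Result: proj_W(v) = (292/181, -374/181, 142/181, 314/181).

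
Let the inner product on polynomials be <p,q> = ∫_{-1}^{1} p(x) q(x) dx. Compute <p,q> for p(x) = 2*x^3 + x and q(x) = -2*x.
<p,q> = -44/15

Expand the product: p(x)·q(x) = -4*x^4 - 2*x^2.
∫_{-1}^{1} of each monomial x^k gives [2/(k+1) if k even, 0 if k odd]. Integrating term-by-term (or equivalently evaluating the antiderivative F(x) = -4*x^5/5 - 2*x^3/3 at the endpoints):
  F(1) − F(−1) = -22/15 − (22/15) = -44/15.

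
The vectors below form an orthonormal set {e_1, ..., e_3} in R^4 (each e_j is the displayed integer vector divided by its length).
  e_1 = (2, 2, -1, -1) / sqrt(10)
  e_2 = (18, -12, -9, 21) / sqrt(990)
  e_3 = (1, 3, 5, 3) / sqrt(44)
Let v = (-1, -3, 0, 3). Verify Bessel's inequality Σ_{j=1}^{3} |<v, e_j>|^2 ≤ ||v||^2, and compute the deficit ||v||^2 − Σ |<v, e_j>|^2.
Σ |<v, e_j>|^2 = 75/4; ||v||^2 = 19; deficit = 1/4

Write each e_j = u_j / sqrt(<u_j, u_j>) where u_j is the displayed integer vector. Then <v, e_j> = <v, u_j> / sqrt(<u_j, u_j>), so |<v, e_j>|^2 = <v, u_j>^2 / <u_j, u_j>.
Coefficients: <v, e_1> = -11/sqrt(10), <v, e_2> = 81/sqrt(990), <v, e_3> = -1/sqrt(44).
Square and sum: Σ |<v, e_j>|^2 = 75/4.
Compute ||v||^2 = v·v = 19.
Deficit = 19 − 75/4 = 1/4 ≥ 0, confirming Bessel's inequality. (The deficit equals ||v − Σ <v,e_j> e_j||^2, the squared distance from v to span{e_j}.)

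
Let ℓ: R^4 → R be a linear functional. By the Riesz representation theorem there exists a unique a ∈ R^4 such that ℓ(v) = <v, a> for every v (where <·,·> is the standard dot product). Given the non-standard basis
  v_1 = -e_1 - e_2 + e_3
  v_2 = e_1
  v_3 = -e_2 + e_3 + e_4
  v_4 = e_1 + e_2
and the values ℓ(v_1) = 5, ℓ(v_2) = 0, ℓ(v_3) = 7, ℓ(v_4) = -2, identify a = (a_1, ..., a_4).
a = (0, -2, 3, 2)

Write a = (a_1, ..., a_4) in the standard basis. For each basis vector v_i, ℓ(v_i) = <v_i, a> is a linear equation in the a_j's. Collect the n equations into a matrix system V a = ℓ, where row i of V is v_i (expressed in the standard basis). Since V is invertible (lower-triangular with 1s on the diagonal, up to permutation), solve by back-substitution:
  V =
[[-1, -1, 1, 0],
 [1, 0, 0, 0],
 [0, -1, 1, 1],
 [1, 1, 0, 0]]
  V a = (5, 0, 7, -2)
Solving gives a = (0, -2, 3, 2).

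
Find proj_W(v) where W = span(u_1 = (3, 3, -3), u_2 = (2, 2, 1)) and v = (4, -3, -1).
proj_W(v) = (1/2, 1/2, -1)

Set up U = [u_1 | ... | u_2] ∈ R^(3×2). The projector onto W = col(U) is P = U (U^T U)^(-1) U^T.
Compute U^T U =
  [27, 9]
  [9, 9],
and U^T v = (6, 1).
Solve U^T U · c = U^T v for the coefficients: c = (5/18, -1/6). The projection is proj_W(v) = U c.
Check: (v - proj_W(v)) · u_1 = 0  (should be 0).
Check: (v - proj_W(v)) · u_2 = 0  (should be 0).
Result: proj_W(v) = (1/2, 1/2, -1).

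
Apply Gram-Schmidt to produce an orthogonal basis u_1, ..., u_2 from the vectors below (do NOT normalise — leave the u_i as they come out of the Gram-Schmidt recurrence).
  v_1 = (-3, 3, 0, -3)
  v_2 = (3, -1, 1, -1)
Orthogonal basis:
  u_1 = (-3, 3, 0, -3)
  u_2 = (2, 0, 1, -2)

Apply the Gram-Schmidt recurrence
  u_1 = v_1
  u_i = v_i − Σ_{j<i} ((v_i · u_j) / (u_j · u_j)) · u_j.

Step by step this gives:
  u_1 = (-3, 3, 0, -3)
  u_2 = (2, 0, 1, -2)

Orthogonality check:
  u_2 · u_1 = 0 (should be 0)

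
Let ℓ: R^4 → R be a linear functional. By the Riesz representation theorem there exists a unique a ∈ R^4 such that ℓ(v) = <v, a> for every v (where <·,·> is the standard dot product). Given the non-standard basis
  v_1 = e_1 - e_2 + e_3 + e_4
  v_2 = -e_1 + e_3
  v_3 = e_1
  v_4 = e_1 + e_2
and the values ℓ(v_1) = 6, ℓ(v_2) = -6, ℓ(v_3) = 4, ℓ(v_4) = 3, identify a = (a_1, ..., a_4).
a = (4, -1, -2, 3)

Write a = (a_1, ..., a_4) in the standard basis. For each basis vector v_i, ℓ(v_i) = <v_i, a> is a linear equation in the a_j's. Collect the n equations into a matrix system V a = ℓ, where row i of V is v_i (expressed in the standard basis). Since V is invertible (lower-triangular with 1s on the diagonal, up to permutation), solve by back-substitution:
  V =
[[1, -1, 1, 1],
 [-1, 0, 1, 0],
 [1, 0, 0, 0],
 [1, 1, 0, 0]]
  V a = (6, -6, 4, 3)
Solving gives a = (4, -1, -2, 3).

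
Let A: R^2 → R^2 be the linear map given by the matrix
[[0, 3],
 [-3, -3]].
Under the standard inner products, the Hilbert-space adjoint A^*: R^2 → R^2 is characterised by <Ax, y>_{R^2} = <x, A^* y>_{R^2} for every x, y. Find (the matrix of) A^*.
A^* = A^T =
[[0, -3],
 [3, -3]]

For real matrices with standard dot products, the defining identity <Ax, y> = <x, A^* y> gives (Ax)^T y = x^T (A^*) y, i.e. x^T A^T y = x^T (A^*) y. Since this holds for all x, y, we must have A^* = A^T. Therefore
A^* =
[[0, -3],
 [3, -3]].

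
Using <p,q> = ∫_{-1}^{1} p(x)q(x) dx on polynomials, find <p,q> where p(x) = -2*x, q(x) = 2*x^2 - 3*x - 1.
<p,q> = 4

Expand the product: p(x)·q(x) = -4*x^3 + 6*x^2 + 2*x.
∫_{-1}^{1} of each monomial x^k gives [2/(k+1) if k even, 0 if k odd]. Integrating term-by-term (or equivalently evaluating the antiderivative F(x) = -x^4 + 2*x^3 + x^2 at the endpoints):
  F(1) − F(−1) = 2 − (-2) = 4.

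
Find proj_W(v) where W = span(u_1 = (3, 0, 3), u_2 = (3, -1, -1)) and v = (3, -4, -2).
proj_W(v) = (65/18, -14/9, -47/18)

Set up U = [u_1 | ... | u_2] ∈ R^(3×2). The projector onto W = col(U) is P = U (U^T U)^(-1) U^T.
Compute U^T U =
  [18, 6]
  [6, 11],
and U^T v = (3, 15).
Solve U^T U · c = U^T v for the coefficients: c = (-19/54, 14/9). The projection is proj_W(v) = U c.
Check: (v - proj_W(v)) · u_1 = 0  (should be 0).
Check: (v - proj_W(v)) · u_2 = 0  (should be 0).
Result: proj_W(v) = (65/18, -14/9, -47/18).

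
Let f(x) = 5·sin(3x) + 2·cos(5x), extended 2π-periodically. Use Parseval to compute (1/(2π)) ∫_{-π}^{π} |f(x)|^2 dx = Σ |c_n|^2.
Σ |c_n|^2 = 29/2

Expand |f|^2 and use orthogonality of {sin(nx), cos(mx)} on [-π, π]:
  ∫_{-π}^{π} sin(nx)^2 dx = π, ∫ cos(mx)^2 dx = π, and cross terms integrate to 0.
So ∫_{-π}^{π} f(x)^2 dx = 5^2 · π + 2^2 · π = (25 + 4)π.
Divide by 2π: (25 + 4)/2 = 29/2.
By Parseval, this equals Σ |c_n|^2.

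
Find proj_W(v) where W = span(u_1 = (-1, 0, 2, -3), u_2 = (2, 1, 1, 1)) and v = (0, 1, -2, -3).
proj_W(v) = (-105/89, -41/89, 5/89, -110/89)

Set up U = [u_1 | ... | u_2] ∈ R^(4×2). The projector onto W = col(U) is P = U (U^T U)^(-1) U^T.
Compute U^T U =
  [14, -3]
  [-3, 7],
and U^T v = (5, -4).
Solve U^T U · c = U^T v for the coefficients: c = (23/89, -41/89). The projection is proj_W(v) = U c.
Check: (v - proj_W(v)) · u_1 = 0  (should be 0).
Check: (v - proj_W(v)) · u_2 = 0  (should be 0).
Result: proj_W(v) = (-105/89, -41/89, 5/89, -110/89).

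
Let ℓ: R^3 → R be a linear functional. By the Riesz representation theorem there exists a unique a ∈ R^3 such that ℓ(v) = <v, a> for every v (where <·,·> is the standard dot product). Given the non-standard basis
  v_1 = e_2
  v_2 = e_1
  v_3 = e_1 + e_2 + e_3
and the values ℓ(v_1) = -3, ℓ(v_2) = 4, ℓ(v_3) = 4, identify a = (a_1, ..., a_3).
a = (4, -3, 3)

Write a = (a_1, ..., a_3) in the standard basis. For each basis vector v_i, ℓ(v_i) = <v_i, a> is a linear equation in the a_j's. Collect the n equations into a matrix system V a = ℓ, where row i of V is v_i (expressed in the standard basis). Since V is invertible (lower-triangular with 1s on the diagonal, up to permutation), solve by back-substitution:
  V =
[[0, 1, 0],
 [1, 0, 0],
 [1, 1, 1]]
  V a = (-3, 4, 4)
Solving gives a = (4, -3, 3).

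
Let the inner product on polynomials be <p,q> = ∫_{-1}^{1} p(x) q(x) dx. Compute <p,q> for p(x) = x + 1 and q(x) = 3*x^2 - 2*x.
<p,q> = 2/3

Expand the product: p(x)·q(x) = 3*x^3 + x^2 - 2*x.
∫_{-1}^{1} of each monomial x^k gives [2/(k+1) if k even, 0 if k odd]. Integrating term-by-term (or equivalently evaluating the antiderivative F(x) = 3*x^4/4 + x^3/3 - x^2 at the endpoints):
  F(1) − F(−1) = 1/12 − (-7/12) = 2/3.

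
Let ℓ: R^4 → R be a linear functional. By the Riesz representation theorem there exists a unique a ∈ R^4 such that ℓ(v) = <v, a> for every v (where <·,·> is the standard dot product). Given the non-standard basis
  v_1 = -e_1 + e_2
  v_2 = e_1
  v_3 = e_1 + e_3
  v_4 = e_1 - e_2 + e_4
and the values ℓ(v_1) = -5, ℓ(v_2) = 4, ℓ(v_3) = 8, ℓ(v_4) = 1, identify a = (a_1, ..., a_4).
a = (4, -1, 4, -4)

Write a = (a_1, ..., a_4) in the standard basis. For each basis vector v_i, ℓ(v_i) = <v_i, a> is a linear equation in the a_j's. Collect the n equations into a matrix system V a = ℓ, where row i of V is v_i (expressed in the standard basis). Since V is invertible (lower-triangular with 1s on the diagonal, up to permutation), solve by back-substitution:
  V =
[[-1, 1, 0, 0],
 [1, 0, 0, 0],
 [1, 0, 1, 0],
 [1, -1, 0, 1]]
  V a = (-5, 4, 8, 1)
Solving gives a = (4, -1, 4, -4).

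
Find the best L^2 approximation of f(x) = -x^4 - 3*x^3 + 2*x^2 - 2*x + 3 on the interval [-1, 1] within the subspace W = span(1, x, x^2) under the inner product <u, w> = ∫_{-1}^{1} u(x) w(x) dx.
g(x) = 8*x^2/7 - 19*x/5 + 108/35

The best approximation g ∈ W is the orthogonal projection of f onto W. Writing g = a_0 + a_1 x + a_2 x^2, the coefficients solve the normal equations G · a = b where
  G_{ij} = <φ_i, φ_j> and b_i = <f, φ_i>, with φ_0 = 1, φ_1 = x, φ_2 = x^2.
G =
  [2, 0, 2/3]
  [0, 2/3, 0]
  [2/3, 0, 2/5],
b = (104/15, -38/15, 88/35).
Solving gives a_0 = 108/35, a_1 = -19/5, a_2 = 8/7, so
  g(x) = 8*x^2/7 - 19*x/5 + 108/35.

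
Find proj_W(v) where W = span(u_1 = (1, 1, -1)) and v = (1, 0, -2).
proj_W(v) = (1, 1, -1)

Set up U = [u_1 | ... | u_1] ∈ R^(3×1). The projector onto W = col(U) is P = U (U^T U)^(-1) U^T.
Compute U^T U =
  [3],
and U^T v = (3).
Solve U^T U · c = U^T v for the coefficients: c = (1). The projection is proj_W(v) = U c.
Check: (v - proj_W(v)) · u_1 = 0  (should be 0).
Result: proj_W(v) = (1, 1, -1).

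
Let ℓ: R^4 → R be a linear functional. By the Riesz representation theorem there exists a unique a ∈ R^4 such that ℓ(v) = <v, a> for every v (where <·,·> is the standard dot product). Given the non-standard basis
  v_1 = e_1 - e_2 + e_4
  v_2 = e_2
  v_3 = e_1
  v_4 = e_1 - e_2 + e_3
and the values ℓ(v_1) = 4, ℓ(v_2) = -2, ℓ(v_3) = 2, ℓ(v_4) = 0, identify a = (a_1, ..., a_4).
a = (2, -2, -4, 0)

Write a = (a_1, ..., a_4) in the standard basis. For each basis vector v_i, ℓ(v_i) = <v_i, a> is a linear equation in the a_j's. Collect the n equations into a matrix system V a = ℓ, where row i of V is v_i (expressed in the standard basis). Since V is invertible (lower-triangular with 1s on the diagonal, up to permutation), solve by back-substitution:
  V =
[[1, -1, 0, 1],
 [0, 1, 0, 0],
 [1, 0, 0, 0],
 [1, -1, 1, 0]]
  V a = (4, -2, 2, 0)
Solving gives a = (2, -2, -4, 0).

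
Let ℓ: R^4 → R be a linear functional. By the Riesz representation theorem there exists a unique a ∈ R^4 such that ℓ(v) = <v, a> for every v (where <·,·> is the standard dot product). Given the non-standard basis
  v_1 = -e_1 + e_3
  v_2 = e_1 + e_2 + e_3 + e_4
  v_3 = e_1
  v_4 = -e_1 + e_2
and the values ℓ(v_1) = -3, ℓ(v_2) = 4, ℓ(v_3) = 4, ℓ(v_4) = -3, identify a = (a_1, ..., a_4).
a = (4, 1, 1, -2)

Write a = (a_1, ..., a_4) in the standard basis. For each basis vector v_i, ℓ(v_i) = <v_i, a> is a linear equation in the a_j's. Collect the n equations into a matrix system V a = ℓ, where row i of V is v_i (expressed in the standard basis). Since V is invertible (lower-triangular with 1s on the diagonal, up to permutation), solve by back-substitution:
  V =
[[-1, 0, 1, 0],
 [1, 1, 1, 1],
 [1, 0, 0, 0],
 [-1, 1, 0, 0]]
  V a = (-3, 4, 4, -3)
Solving gives a = (4, 1, 1, -2).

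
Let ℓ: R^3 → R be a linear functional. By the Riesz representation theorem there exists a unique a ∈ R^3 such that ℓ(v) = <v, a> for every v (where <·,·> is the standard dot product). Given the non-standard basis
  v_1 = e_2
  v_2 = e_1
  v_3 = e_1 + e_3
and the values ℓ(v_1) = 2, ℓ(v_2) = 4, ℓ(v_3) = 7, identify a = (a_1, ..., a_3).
a = (4, 2, 3)

Write a = (a_1, ..., a_3) in the standard basis. For each basis vector v_i, ℓ(v_i) = <v_i, a> is a linear equation in the a_j's. Collect the n equations into a matrix system V a = ℓ, where row i of V is v_i (expressed in the standard basis). Since V is invertible (lower-triangular with 1s on the diagonal, up to permutation), solve by back-substitution:
  V =
[[0, 1, 0],
 [1, 0, 0],
 [1, 0, 1]]
  V a = (2, 4, 7)
Solving gives a = (4, 2, 3).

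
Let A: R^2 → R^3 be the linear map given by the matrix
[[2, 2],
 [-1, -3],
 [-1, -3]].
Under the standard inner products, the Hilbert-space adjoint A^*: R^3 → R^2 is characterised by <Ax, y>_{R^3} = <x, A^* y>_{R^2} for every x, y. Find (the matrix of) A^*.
A^* = A^T =
[[2, -1, -1],
 [2, -3, -3]]

For real matrices with standard dot products, the defining identity <Ax, y> = <x, A^* y> gives (Ax)^T y = x^T (A^*) y, i.e. x^T A^T y = x^T (A^*) y. Since this holds for all x, y, we must have A^* = A^T. Therefore
A^* =
[[2, -1, -1],
 [2, -3, -3]].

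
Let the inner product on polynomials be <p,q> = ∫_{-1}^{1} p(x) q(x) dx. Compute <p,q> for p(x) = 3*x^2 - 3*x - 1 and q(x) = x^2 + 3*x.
<p,q> = -82/15

Expand the product: p(x)·q(x) = 3*x^4 + 6*x^3 - 10*x^2 - 3*x.
∫_{-1}^{1} of each monomial x^k gives [2/(k+1) if k even, 0 if k odd]. Integrating term-by-term (or equivalently evaluating the antiderivative F(x) = 3*x^5/5 + 3*x^4/2 - 10*x^3/3 - 3*x^2/2 at the endpoints):
  F(1) − F(−1) = -41/15 − (41/15) = -82/15.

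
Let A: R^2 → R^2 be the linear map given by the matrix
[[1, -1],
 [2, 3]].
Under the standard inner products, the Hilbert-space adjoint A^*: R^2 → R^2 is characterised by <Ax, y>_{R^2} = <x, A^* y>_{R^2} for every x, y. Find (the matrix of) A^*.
A^* = A^T =
[[1, 2],
 [-1, 3]]

For real matrices with standard dot products, the defining identity <Ax, y> = <x, A^* y> gives (Ax)^T y = x^T (A^*) y, i.e. x^T A^T y = x^T (A^*) y. Since this holds for all x, y, we must have A^* = A^T. Therefore
A^* =
[[1, 2],
 [-1, 3]].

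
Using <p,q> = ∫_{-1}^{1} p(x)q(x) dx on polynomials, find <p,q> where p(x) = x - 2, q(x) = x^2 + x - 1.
<p,q> = 10/3

Expand the product: p(x)·q(x) = x^3 - x^2 - 3*x + 2.
∫_{-1}^{1} of each monomial x^k gives [2/(k+1) if k even, 0 if k odd]. Integrating term-by-term (or equivalently evaluating the antiderivative F(x) = x^4/4 - x^3/3 - 3*x^2/2 + 2*x at the endpoints):
  F(1) − F(−1) = 5/12 − (-35/12) = 10/3.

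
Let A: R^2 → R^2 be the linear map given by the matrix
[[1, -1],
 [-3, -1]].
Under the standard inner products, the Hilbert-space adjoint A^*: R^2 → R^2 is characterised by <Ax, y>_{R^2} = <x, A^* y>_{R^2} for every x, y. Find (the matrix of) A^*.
A^* = A^T =
[[1, -3],
 [-1, -1]]

For real matrices with standard dot products, the defining identity <Ax, y> = <x, A^* y> gives (Ax)^T y = x^T (A^*) y, i.e. x^T A^T y = x^T (A^*) y. Since this holds for all x, y, we must have A^* = A^T. Therefore
A^* =
[[1, -3],
 [-1, -1]].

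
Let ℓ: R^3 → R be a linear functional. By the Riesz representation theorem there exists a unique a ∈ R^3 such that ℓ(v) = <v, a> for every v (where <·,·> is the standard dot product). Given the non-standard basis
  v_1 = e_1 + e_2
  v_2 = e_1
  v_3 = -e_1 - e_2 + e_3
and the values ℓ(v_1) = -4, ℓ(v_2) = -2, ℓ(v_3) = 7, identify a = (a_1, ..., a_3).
a = (-2, -2, 3)

Write a = (a_1, ..., a_3) in the standard basis. For each basis vector v_i, ℓ(v_i) = <v_i, a> is a linear equation in the a_j's. Collect the n equations into a matrix system V a = ℓ, where row i of V is v_i (expressed in the standard basis). Since V is invertible (lower-triangular with 1s on the diagonal, up to permutation), solve by back-substitution:
  V =
[[1, 1, 0],
 [1, 0, 0],
 [-1, -1, 1]]
  V a = (-4, -2, 7)
Solving gives a = (-2, -2, 3).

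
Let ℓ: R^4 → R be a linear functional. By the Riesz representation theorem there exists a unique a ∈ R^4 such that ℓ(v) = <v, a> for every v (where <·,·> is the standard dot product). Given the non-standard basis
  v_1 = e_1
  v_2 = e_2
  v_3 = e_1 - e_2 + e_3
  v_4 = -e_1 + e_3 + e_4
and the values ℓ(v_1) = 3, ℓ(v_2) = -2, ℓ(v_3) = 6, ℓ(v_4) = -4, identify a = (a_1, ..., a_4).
a = (3, -2, 1, -2)

Write a = (a_1, ..., a_4) in the standard basis. For each basis vector v_i, ℓ(v_i) = <v_i, a> is a linear equation in the a_j's. Collect the n equations into a matrix system V a = ℓ, where row i of V is v_i (expressed in the standard basis). Since V is invertible (lower-triangular with 1s on the diagonal, up to permutation), solve by back-substitution:
  V =
[[1, 0, 0, 0],
 [0, 1, 0, 0],
 [1, -1, 1, 0],
 [-1, 0, 1, 1]]
  V a = (3, -2, 6, -4)
Solving gives a = (3, -2, 1, -2).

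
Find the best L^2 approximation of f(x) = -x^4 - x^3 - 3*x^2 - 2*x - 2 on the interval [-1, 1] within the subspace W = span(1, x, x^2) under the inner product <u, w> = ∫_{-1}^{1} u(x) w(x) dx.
g(x) = -27*x^2/7 - 13*x/5 - 67/35

The best approximation g ∈ W is the orthogonal projection of f onto W. Writing g = a_0 + a_1 x + a_2 x^2, the coefficients solve the normal equations G · a = b where
  G_{ij} = <φ_i, φ_j> and b_i = <f, φ_i>, with φ_0 = 1, φ_1 = x, φ_2 = x^2.
G =
  [2, 0, 2/3]
  [0, 2/3, 0]
  [2/3, 0, 2/5],
b = (-32/5, -26/15, -296/105).
Solving gives a_0 = -67/35, a_1 = -13/5, a_2 = -27/7, so
  g(x) = -27*x^2/7 - 13*x/5 - 67/35.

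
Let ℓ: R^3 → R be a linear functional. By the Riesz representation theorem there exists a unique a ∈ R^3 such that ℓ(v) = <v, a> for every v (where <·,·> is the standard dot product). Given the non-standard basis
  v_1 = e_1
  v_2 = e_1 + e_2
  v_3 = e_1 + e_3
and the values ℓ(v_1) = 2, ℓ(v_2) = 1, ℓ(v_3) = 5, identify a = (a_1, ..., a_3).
a = (2, -1, 3)

Write a = (a_1, ..., a_3) in the standard basis. For each basis vector v_i, ℓ(v_i) = <v_i, a> is a linear equation in the a_j's. Collect the n equations into a matrix system V a = ℓ, where row i of V is v_i (expressed in the standard basis). Since V is invertible (lower-triangular with 1s on the diagonal, up to permutation), solve by back-substitution:
  V =
[[1, 0, 0],
 [1, 1, 0],
 [1, 0, 1]]
  V a = (2, 1, 5)
Solving gives a = (2, -1, 3).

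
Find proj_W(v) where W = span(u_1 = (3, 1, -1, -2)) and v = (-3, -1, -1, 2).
proj_W(v) = (-13/5, -13/15, 13/15, 26/15)

Set up U = [u_1 | ... | u_1] ∈ R^(4×1). The projector onto W = col(U) is P = U (U^T U)^(-1) U^T.
Compute U^T U =
  [15],
and U^T v = (-13).
Solve U^T U · c = U^T v for the coefficients: c = (-13/15). The projection is proj_W(v) = U c.
Check: (v - proj_W(v)) · u_1 = 0  (should be 0).
Result: proj_W(v) = (-13/5, -13/15, 13/15, 26/15).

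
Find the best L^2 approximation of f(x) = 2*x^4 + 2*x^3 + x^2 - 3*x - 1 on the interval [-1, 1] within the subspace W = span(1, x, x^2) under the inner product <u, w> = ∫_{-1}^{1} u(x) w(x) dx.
g(x) = 19*x^2/7 - 9*x/5 - 41/35

The best approximation g ∈ W is the orthogonal projection of f onto W. Writing g = a_0 + a_1 x + a_2 x^2, the coefficients solve the normal equations G · a = b where
  G_{ij} = <φ_i, φ_j> and b_i = <f, φ_i>, with φ_0 = 1, φ_1 = x, φ_2 = x^2.
G =
  [2, 0, 2/3]
  [0, 2/3, 0]
  [2/3, 0, 2/5],
b = (-8/15, -6/5, 32/105).
Solving gives a_0 = -41/35, a_1 = -9/5, a_2 = 19/7, so
  g(x) = 19*x^2/7 - 9*x/5 - 41/35.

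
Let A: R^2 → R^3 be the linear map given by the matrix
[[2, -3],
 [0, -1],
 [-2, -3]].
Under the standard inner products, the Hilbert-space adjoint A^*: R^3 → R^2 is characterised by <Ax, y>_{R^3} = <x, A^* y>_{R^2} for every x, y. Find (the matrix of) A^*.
A^* = A^T =
[[2, 0, -2],
 [-3, -1, -3]]

For real matrices with standard dot products, the defining identity <Ax, y> = <x, A^* y> gives (Ax)^T y = x^T (A^*) y, i.e. x^T A^T y = x^T (A^*) y. Since this holds for all x, y, we must have A^* = A^T. Therefore
A^* =
[[2, 0, -2],
 [-3, -1, -3]].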